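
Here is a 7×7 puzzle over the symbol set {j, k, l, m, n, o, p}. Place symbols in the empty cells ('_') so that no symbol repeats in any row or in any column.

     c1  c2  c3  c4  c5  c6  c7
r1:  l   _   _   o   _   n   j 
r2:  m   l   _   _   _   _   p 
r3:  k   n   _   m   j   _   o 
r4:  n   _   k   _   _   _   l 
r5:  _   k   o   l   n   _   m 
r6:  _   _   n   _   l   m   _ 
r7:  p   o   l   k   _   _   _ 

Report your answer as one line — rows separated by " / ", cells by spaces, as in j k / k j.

l p m o k n j / m l j n o k p / k n p m j l o / n m k j p o l / j k o l n p m / o j n p l m k / p o l k m j n

(r2,c3) = j
(r2,c4) = n
(r3,c3) = p
(r3,c6) = l
(r5,c1) = j
(r5,c6) = p
(r6,c1) = o
(r6,c7) = k
(r7,c5) = m
(r7,c6) = j
(r7,c7) = n
(r1,c3) = m
(r4,c6) = o
(r1,c2) = p
(r1,c5) = k
(r2,c5) = o
(r2,c6) = k
(r4,c5) = p
(r6,c2) = j
(r6,c4) = p
(r4,c2) = m
(r4,c4) = j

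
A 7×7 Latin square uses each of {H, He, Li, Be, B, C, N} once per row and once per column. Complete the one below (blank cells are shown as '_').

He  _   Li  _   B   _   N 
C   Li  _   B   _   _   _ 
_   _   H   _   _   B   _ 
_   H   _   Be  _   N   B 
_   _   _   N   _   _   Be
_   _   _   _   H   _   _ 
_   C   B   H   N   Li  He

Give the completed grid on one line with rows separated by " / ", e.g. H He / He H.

He Be Li C B H N / C Li N B He Be H / N He H Li Be B C / Li H He Be C N B / H B C N Li He Be / B N Be He H C Li / Be C B H N Li He

(r1,c2) = Be
(r1,c4) = C
(r1,c6) = H
(r2,c7) = H
(r4,c1) = Li
(r7,c1) = Be
(r3,c1) = N
(r3,c2) = He
(r3,c4) = Li
(r3,c7) = C
(r5,c2) = B
(r6,c1) = B
(r6,c2) = N
(r6,c4) = He
(r6,c7) = Li
(r3,c5) = Be
(r5,c1) = H
(r2,c5) = He
(r2,c6) = Be
(r4,c5) = C
(r5,c5) = Li
(r6,c6) = C
(r2,c3) = N
(r4,c3) = He
(r5,c3) = C
(r5,c6) = He
(r6,c3) = Be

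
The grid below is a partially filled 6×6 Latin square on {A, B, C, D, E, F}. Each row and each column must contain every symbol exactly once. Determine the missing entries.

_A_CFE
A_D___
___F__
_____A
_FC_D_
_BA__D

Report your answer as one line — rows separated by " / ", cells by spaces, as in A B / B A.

D A B C F E / A C D B E F / B D E F A C / C E F D B A / E F C A D B / F B A E C D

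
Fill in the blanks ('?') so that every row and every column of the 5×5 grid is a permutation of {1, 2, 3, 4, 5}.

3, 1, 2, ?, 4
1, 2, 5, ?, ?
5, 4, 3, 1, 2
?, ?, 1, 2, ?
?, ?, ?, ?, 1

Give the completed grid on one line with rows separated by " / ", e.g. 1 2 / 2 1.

(r1,c4) = 5
(r2,c5) = 3
(r4,c1) = 4
(r4,c5) = 5
(r5,c1) = 2
(r5,c3) = 4
(r5,c4) = 3
(r2,c4) = 4
(r4,c2) = 3
(r5,c2) = 5

3 1 2 5 4 / 1 2 5 4 3 / 5 4 3 1 2 / 4 3 1 2 5 / 2 5 4 3 1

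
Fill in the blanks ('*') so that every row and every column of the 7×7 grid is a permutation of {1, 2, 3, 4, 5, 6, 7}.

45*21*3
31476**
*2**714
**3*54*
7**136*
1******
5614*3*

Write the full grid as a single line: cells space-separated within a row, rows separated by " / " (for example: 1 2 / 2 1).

(r1,c6) = 7
(r3,c1) = 6
(r3,c3) = 5
(r3,c4) = 3
(r4,c1) = 2
(r4,c2) = 7
(r4,c4) = 6
(r4,c7) = 1
(r5,c2) = 4
(r5,c3) = 2
(r5,c7) = 5
(r6,c2) = 3
(r6,c4) = 5
(r6,c6) = 2
(r7,c5) = 2
(r7,c7) = 7
(r1,c3) = 6
(r2,c6) = 5
(r2,c7) = 2
(r6,c3) = 7
(r6,c5) = 4
(r6,c7) = 6

4 5 6 2 1 7 3 / 3 1 4 7 6 5 2 / 6 2 5 3 7 1 4 / 2 7 3 6 5 4 1 / 7 4 2 1 3 6 5 / 1 3 7 5 4 2 6 / 5 6 1 4 2 3 7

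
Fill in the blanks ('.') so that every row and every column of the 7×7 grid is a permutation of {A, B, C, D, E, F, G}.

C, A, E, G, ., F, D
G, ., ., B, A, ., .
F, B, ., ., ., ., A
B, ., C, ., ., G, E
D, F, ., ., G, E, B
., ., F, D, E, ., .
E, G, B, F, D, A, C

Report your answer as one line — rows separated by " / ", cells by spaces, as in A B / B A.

C A E G B F D / G E D B A C F / F B G E C D A / B D C A F G E / D F A C G E B / A C F D E B G / E G B F D A C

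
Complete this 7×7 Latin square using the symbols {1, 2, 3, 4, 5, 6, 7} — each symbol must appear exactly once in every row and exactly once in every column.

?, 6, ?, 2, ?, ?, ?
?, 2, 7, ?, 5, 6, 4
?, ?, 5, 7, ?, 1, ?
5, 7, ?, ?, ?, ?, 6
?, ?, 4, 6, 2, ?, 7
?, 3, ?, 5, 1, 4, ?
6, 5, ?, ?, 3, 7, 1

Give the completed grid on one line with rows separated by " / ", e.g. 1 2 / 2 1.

row 3 has {1,5,7}; column 2 has {2,3,5,6,7} — only 4 is left for (r3,c2).
row 3 has {1,4,5,7}; column 5 has {1,2,3,5} — only 6 is left for (r3,c5).
row 4 has {5,6,7}; column 5 has {1,2,3,5,6} — only 4 is left for (r4,c5).
row 5 has {2,4,6,7}; column 2 has {2,3,4,5,6,7} — only 1 is left for (r5,c2).
row 6 has {1,3,4,5}; column 7 has {1,4,6,7} — only 2 is left for (r6,c7).
row 7 has {1,3,5,6,7}; column 3 has {4,5,7} — only 2 is left for (r7,c3).
row 7 has {1,2,3,5,6,7}; column 4 has {2,5,6,7} — only 4 is left for (r7,c4).
row 1 has {2,6}; column 5 has {1,2,3,4,5,6} — only 7 is left for (r1,c5).
row 3 has {1,4,5,6,7}; column 7 has {1,2,4,6,7} — only 3 is left for (r3,c7).
row 5 has {1,2,4,6,7}; column 1 has {5,6} — only 3 is left for (r5,c1).
row 5 has {1,2,3,4,6,7}; column 6 has {1,4,6,7} — only 5 is left for (r5,c6).
row 6 has {1,2,3,4,5}; column 1 has {3,5,6} — only 7 is left for (r6,c1).
row 6 has {1,2,3,4,5,7}; column 3 has {2,4,5,7} — only 6 is left for (r6,c3).
row 1 has {2,6,7}; column 6 has {1,4,5,6,7} — only 3 is left for (r1,c6).
row 1 has {2,3,6,7}; column 7 has {1,2,3,4,6,7} — only 5 is left for (r1,c7).
row 2 has {2,4,5,6,7}; column 1 has {3,5,6,7} — only 1 is left for (r2,c1).
row 2 has {1,2,4,5,6,7}; column 4 has {2,4,5,6,7} — only 3 is left for (r2,c4).
row 3 has {1,3,4,5,6,7}; column 1 has {1,3,5,6,7} — only 2 is left for (r3,c1).
row 4 has {4,5,6,7}; column 4 has {2,3,4,5,6,7} — only 1 is left for (r4,c4).
row 4 has {1,4,5,6,7}; column 6 has {1,3,4,5,6,7} — only 2 is left for (r4,c6).
row 1 has {2,3,5,6,7}; column 1 has {1,2,3,5,6,7} — only 4 is left for (r1,c1).
row 1 has {2,3,4,5,6,7}; column 3 has {2,4,5,6,7} — only 1 is left for (r1,c3).
row 4 has {1,2,4,5,6,7}; column 3 has {1,2,4,5,6,7} — only 3 is left for (r4,c3).

4 6 1 2 7 3 5 / 1 2 7 3 5 6 4 / 2 4 5 7 6 1 3 / 5 7 3 1 4 2 6 / 3 1 4 6 2 5 7 / 7 3 6 5 1 4 2 / 6 5 2 4 3 7 1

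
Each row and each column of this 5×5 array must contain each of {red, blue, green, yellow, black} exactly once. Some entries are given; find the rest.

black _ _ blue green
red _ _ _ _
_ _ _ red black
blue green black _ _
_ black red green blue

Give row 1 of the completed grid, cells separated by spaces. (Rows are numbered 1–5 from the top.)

black red yellow blue green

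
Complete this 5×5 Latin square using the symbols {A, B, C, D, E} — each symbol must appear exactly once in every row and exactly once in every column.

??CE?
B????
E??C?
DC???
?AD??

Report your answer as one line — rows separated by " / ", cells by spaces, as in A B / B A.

A B C E D / B E A D C / E D B C A / D C E A B / C A D B E

(r1,c1): row 1 has {C,E}; column 1 has {B,D,E}, so it must be A.
(r5,c1): row 5 has {A,D}; column 1 has {A,B,D,E}, so it must be C.
(r5,c4): row 5 has {A,C,D}; column 4 has {C,E}, so it must be B.
(r5,c5): row 5 has {A,B,C,D}; column 5 is empty so far, so it must be E.
(r4,c4): row 4 has {C,D}; column 4 has {B,C,E}, so it must be A.
(r4,c5): row 4 has {A,C,D}; column 5 has {E}, so it must be B.
(r1,c5): row 1 has {A,C,E}; column 5 has {B,E}, so it must be D.
(r2,c4): row 2 has {B}; column 4 has {A,B,C,E}, so it must be D.
(r3,c5): row 3 has {C,E}; column 5 has {B,D,E}, so it must be A.
(r4,c3): row 4 has {A,B,C,D}; column 3 has {C,D}, so it must be E.
(r1,c2): row 1 has {A,C,D,E}; column 2 has {A,C}, so it must be B.
(r2,c2): row 2 has {B,D}; column 2 has {A,B,C}, so it must be E.
(r2,c3): row 2 has {B,D,E}; column 3 has {C,D,E}, so it must be A.
(r2,c5): row 2 has {A,B,D,E}; column 5 has {A,B,D,E}, so it must be C.
(r3,c2): row 3 has {A,C,E}; column 2 has {A,B,C,E}, so it must be D.
(r3,c3): row 3 has {A,C,D,E}; column 3 has {A,C,D,E}, so it must be B.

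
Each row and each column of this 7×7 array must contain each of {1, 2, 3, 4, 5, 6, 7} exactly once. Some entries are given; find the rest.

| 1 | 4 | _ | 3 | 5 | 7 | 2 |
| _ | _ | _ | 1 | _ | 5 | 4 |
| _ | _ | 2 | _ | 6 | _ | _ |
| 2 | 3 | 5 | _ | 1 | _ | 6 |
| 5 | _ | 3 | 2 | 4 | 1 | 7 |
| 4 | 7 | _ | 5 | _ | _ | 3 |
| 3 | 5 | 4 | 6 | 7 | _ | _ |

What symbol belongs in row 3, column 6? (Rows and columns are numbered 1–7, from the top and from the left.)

3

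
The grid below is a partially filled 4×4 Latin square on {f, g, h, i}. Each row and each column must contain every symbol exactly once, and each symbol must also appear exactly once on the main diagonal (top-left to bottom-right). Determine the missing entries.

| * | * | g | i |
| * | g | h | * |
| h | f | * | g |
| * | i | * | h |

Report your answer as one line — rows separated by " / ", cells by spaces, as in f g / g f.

At row 1, column 1: row 1 has {g,i}; column 1 has {h}; the diagonal has {g,h}; that leaves f.
At row 1, column 2: row 1 has {f,g,i}; column 2 has {f,g,i}; that leaves h.
At row 2, column 1: row 2 has {g,h}; column 1 has {f,h}; that leaves i.
At row 2, column 4: row 2 has {g,h,i}; column 4 has {g,h,i}; that leaves f.
At row 3, column 3: row 3 has {f,g,h}; column 3 has {g,h}; the diagonal has {f,g,h}; that leaves i.
At row 4, column 1: row 4 has {h,i}; column 1 has {f,h,i}; that leaves g.
At row 4, column 3: row 4 has {g,h,i}; column 3 has {g,h,i}; that leaves f.

f h g i / i g h f / h f i g / g i f h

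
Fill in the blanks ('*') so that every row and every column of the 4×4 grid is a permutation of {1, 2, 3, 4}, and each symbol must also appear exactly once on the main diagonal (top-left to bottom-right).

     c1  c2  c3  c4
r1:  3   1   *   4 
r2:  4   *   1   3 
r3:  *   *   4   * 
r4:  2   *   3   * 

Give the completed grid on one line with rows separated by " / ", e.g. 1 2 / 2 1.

3 1 2 4 / 4 2 1 3 / 1 3 4 2 / 2 4 3 1

row 1 has {1,3,4}; column 3 has {1,3,4} — only 2 is left for (r1,c3).
row 2 has {1,3,4}; column 2 has {1}; the diagonal has {3,4} — only 2 is left for (r2,c2).
row 3 has {4}; column 1 has {2,3,4} — only 1 is left for (r3,c1).
row 3 has {1,4}; column 2 has {1,2} — only 3 is left for (r3,c2).
row 3 has {1,3,4}; column 4 has {3,4} — only 2 is left for (r3,c4).
row 4 has {2,3}; column 2 has {1,2,3} — only 4 is left for (r4,c2).
row 4 has {2,3,4}; column 4 has {2,3,4}; the diagonal has {2,3,4} — only 1 is left for (r4,c4).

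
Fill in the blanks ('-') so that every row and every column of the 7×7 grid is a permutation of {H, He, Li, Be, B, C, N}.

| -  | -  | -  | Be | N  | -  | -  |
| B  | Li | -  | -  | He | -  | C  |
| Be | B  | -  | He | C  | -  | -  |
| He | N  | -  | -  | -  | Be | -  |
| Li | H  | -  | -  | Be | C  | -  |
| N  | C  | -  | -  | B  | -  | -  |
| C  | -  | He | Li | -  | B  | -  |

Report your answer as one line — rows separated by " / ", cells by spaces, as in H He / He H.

(r1,c1) = H
(r1,c2) = He
(r1,c6) = Li
(r1,c7) = B
(r6,c4) = H
(r6,c6) = He
(r7,c2) = Be
(r7,c5) = H
(r7,c7) = N
(r1,c3) = C
(r2,c4) = N
(r2,c6) = H
(r3,c6) = N
(r4,c5) = Li
(r4,c7) = H
(r5,c4) = B
(r5,c7) = He
(r2,c3) = Be
(r3,c7) = Li
(r4,c3) = B
(r4,c4) = C
(r5,c3) = N
(r6,c3) = Li
(r6,c7) = Be
(r3,c3) = H

H He C Be N Li B / B Li Be N He H C / Be B H He C N Li / He N B C Li Be H / Li H N B Be C He / N C Li H B He Be / C Be He Li H B N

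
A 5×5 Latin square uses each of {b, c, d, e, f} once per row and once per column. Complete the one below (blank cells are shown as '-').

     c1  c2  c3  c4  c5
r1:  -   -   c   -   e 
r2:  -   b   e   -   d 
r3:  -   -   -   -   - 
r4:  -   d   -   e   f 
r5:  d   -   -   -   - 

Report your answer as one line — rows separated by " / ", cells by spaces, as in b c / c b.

(r1,c2) = f
(r4,c3) = b
(r5,c3) = f
(r1,c1) = b
(r1,c4) = d
(r3,c3) = d
(r4,c1) = c
(r2,c1) = f
(r2,c4) = c
(r3,c1) = e
(r3,c2) = c
(r3,c5) = b
(r5,c2) = e
(r5,c4) = b
(r5,c5) = c
(r3,c4) = f

b f c d e / f b e c d / e c d f b / c d b e f / d e f b c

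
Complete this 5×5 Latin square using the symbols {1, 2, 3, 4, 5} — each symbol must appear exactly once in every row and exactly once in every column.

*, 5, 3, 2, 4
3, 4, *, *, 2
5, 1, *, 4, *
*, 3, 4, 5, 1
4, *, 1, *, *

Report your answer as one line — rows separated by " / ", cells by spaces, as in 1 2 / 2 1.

1 5 3 2 4 / 3 4 5 1 2 / 5 1 2 4 3 / 2 3 4 5 1 / 4 2 1 3 5

Cell (r1,c1): row 1 has {2,3,4,5}; column 1 has {3,4,5} → 1.
Cell (r2,c3): row 2 has {2,3,4}; column 3 has {1,3,4} → 5.
Cell (r2,c4): row 2 has {2,3,4,5}; column 4 has {2,4,5} → 1.
Cell (r3,c3): row 3 has {1,4,5}; column 3 has {1,3,4,5} → 2.
Cell (r3,c5): row 3 has {1,2,4,5}; column 5 has {1,2,4} → 3.
Cell (r4,c1): row 4 has {1,3,4,5}; column 1 has {1,3,4,5} → 2.
Cell (r5,c2): row 5 has {1,4}; column 2 has {1,3,4,5} → 2.
Cell (r5,c4): row 5 has {1,2,4}; column 4 has {1,2,4,5} → 3.
Cell (r5,c5): row 5 has {1,2,3,4}; column 5 has {1,2,3,4} → 5.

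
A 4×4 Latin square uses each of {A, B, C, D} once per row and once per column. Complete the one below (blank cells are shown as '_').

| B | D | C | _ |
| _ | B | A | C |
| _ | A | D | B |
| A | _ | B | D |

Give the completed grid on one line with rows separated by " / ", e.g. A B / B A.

B D C A / D B A C / C A D B / A C B D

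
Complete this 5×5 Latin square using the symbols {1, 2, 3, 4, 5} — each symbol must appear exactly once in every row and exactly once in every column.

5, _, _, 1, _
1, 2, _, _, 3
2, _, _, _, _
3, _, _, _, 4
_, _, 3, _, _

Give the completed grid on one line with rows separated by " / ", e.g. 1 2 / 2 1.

(r1,c5) = 2
(r5,c1) = 4
(r1,c3) = 4
(r2,c3) = 5
(r2,c4) = 4
(r3,c3) = 1
(r3,c5) = 5
(r4,c3) = 2
(r4,c4) = 5
(r5,c4) = 2
(r5,c5) = 1
(r1,c2) = 3
(r3,c2) = 4
(r3,c4) = 3
(r4,c2) = 1
(r5,c2) = 5

5 3 4 1 2 / 1 2 5 4 3 / 2 4 1 3 5 / 3 1 2 5 4 / 4 5 3 2 1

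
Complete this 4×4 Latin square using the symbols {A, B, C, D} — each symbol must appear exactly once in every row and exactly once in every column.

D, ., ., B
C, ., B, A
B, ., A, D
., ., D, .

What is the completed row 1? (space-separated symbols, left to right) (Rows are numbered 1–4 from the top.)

D A C B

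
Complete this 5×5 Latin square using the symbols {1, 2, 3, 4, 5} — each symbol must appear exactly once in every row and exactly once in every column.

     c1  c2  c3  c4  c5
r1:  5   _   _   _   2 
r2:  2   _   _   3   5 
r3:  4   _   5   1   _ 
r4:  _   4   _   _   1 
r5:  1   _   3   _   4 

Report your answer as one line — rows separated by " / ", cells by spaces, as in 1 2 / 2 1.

5 3 1 4 2 / 2 1 4 3 5 / 4 2 5 1 3 / 3 4 2 5 1 / 1 5 3 2 4

At row 1, column 4: row 1 has {2,5}; column 4 has {1,3}; that leaves 4.
At row 2, column 2: row 2 has {2,3,5}; column 2 has {4}; that leaves 1.
At row 2, column 3: row 2 has {1,2,3,5}; column 3 has {3,5}; that leaves 4.
At row 3, column 5: row 3 has {1,4,5}; column 5 has {1,2,4,5}; that leaves 3.
At row 4, column 1: row 4 has {1,4}; column 1 has {1,2,4,5}; that leaves 3.
At row 4, column 3: row 4 has {1,3,4}; column 3 has {3,4,5}; that leaves 2.
At row 4, column 4: row 4 has {1,2,3,4}; column 4 has {1,3,4}; that leaves 5.
At row 5, column 4: row 5 has {1,3,4}; column 4 has {1,3,4,5}; that leaves 2.
At row 1, column 2: row 1 has {2,4,5}; column 2 has {1,4}; that leaves 3.
At row 1, column 3: row 1 has {2,3,4,5}; column 3 has {2,3,4,5}; that leaves 1.
At row 3, column 2: row 3 has {1,3,4,5}; column 2 has {1,3,4}; that leaves 2.
At row 5, column 2: row 5 has {1,2,3,4}; column 2 has {1,2,3,4}; that leaves 5.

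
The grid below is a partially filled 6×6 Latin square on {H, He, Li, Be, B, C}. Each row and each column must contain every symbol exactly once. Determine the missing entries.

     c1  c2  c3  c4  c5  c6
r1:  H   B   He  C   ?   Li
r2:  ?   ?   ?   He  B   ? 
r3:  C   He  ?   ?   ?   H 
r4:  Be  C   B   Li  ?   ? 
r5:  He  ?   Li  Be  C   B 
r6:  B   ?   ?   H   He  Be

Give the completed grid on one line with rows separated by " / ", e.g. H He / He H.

H B He C Be Li / Li Be H He B C / C He Be B Li H / Be C B Li H He / He H Li Be C B / B Li C H He Be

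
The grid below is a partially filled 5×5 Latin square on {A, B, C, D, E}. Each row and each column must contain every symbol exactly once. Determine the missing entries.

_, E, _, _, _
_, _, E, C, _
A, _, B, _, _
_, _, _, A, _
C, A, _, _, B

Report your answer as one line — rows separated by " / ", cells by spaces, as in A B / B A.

D E A B C / B D E C A / A C B D E / E B C A D / C A D E B

(r5,c3) = D
(r5,c4) = E
(r3,c4) = D
(r4,c3) = C
(r1,c3) = A
(r1,c4) = B
(r3,c2) = C
(r3,c5) = E
(r4,c5) = D
(r1,c1) = D
(r1,c5) = C
(r2,c1) = B
(r2,c2) = D
(r2,c5) = A
(r4,c1) = E
(r4,c2) = B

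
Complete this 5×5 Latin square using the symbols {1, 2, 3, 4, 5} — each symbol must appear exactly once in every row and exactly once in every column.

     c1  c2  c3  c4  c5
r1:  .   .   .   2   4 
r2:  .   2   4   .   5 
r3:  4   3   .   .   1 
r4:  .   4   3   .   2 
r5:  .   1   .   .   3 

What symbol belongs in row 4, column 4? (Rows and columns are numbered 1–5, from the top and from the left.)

1

Cell (r1,c2): row 1 has {2,4}; column 2 has {1,2,3,4} → 5.
Cell (r1,c3): row 1 has {2,4,5}; column 3 has {3,4} → 1.
Cell (r3,c4): row 3 has {1,3,4}; column 4 has {2} → 5.
Cell (r4,c4): row 4 has {2,3,4}; column 4 has {2,5} → 1.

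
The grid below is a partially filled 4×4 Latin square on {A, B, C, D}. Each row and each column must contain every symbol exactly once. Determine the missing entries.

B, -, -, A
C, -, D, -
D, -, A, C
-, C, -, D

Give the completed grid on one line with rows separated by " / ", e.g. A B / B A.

B D C A / C A D B / D B A C / A C B D

(r1,c2) = D
(r1,c3) = C
(r2,c4) = B
(r3,c2) = B
(r4,c1) = A
(r4,c3) = B
(r2,c2) = A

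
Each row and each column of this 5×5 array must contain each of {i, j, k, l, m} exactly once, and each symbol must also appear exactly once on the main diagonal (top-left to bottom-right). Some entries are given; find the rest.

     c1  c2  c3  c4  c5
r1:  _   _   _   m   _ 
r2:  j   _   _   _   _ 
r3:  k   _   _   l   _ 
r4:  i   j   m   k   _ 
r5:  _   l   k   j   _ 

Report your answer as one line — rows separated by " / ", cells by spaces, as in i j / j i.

l k i m j / j m l i k / k i j l m / i j m k l / m l k j i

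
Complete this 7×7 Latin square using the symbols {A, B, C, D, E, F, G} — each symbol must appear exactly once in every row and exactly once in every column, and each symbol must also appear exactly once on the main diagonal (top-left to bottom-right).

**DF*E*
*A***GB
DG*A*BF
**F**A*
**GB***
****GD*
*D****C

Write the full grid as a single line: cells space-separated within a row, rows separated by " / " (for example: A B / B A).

B C D F A E G / F A C D E G B / D G E A C B F / C B F G D A E / A E G B F C D / E F B C G D A / G D A E B F C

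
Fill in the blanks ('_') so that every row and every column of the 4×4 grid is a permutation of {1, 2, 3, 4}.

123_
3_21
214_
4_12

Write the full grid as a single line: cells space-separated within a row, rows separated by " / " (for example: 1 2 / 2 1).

1 2 3 4 / 3 4 2 1 / 2 1 4 3 / 4 3 1 2

(r1,c4) = 4
(r2,c2) = 4
(r3,c4) = 3
(r4,c2) = 3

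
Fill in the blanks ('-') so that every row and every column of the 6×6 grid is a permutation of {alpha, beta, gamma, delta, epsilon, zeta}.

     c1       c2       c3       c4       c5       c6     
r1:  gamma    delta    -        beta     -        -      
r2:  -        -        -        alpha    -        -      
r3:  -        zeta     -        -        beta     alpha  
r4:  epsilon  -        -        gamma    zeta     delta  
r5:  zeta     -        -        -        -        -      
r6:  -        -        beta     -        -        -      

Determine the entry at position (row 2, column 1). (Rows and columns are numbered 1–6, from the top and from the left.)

At row 3, column 1: row 3 has {alpha,beta,zeta}; column 1 has {gamma,epsilon,zeta}; that leaves delta.
At row 3, column 4: row 3 has {alpha,beta,delta,zeta}; column 4 has {alpha,beta,gamma}; that leaves epsilon.
At row 4, column 3: row 4 has {gamma,delta,epsilon,zeta}; column 3 has {beta}; that leaves alpha.
At row 5, column 4: row 5 has {zeta}; column 4 has {alpha,beta,gamma,epsilon}; that leaves delta.
At row 6, column 1: row 6 has {beta}; column 1 has {gamma,delta,epsilon,zeta}; that leaves alpha.
At row 6, column 4: row 6 has {alpha,beta}; column 4 has {alpha,beta,gamma,delta,epsilon}; that leaves zeta.
At row 2, column 1: row 2 has {alpha}; column 1 has {alpha,gamma,delta,epsilon,zeta}; that leaves beta.

beta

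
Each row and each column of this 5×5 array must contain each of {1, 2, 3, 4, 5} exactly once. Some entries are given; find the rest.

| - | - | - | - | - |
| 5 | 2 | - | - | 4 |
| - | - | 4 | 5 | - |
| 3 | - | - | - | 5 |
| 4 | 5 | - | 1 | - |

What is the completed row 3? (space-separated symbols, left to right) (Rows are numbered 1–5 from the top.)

2 3 4 5 1

(r2,c4) = 3
(r2,c3) = 1
(r4,c3) = 2
(r4,c4) = 4
(r5,c3) = 3
(r5,c5) = 2
(r1,c3) = 5
(r1,c4) = 2
(r4,c2) = 1
(r1,c1) = 1
(r1,c5) = 3
(r3,c1) = 2
(r3,c2) = 3
(r3,c5) = 1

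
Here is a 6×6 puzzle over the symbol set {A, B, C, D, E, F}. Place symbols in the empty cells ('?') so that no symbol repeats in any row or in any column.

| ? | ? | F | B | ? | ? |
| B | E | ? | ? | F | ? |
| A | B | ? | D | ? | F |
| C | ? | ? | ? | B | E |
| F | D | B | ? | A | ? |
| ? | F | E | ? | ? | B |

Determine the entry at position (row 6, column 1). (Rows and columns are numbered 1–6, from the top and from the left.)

D

At row 3, column 3: row 3 has {A,B,D,F}; column 3 has {B,E,F}; that leaves C.
At row 3, column 5: row 3 has {A,B,C,D,F}; column 5 has {A,B,F}; that leaves E.
At row 4, column 2: row 4 has {B,C,E}; column 2 has {B,D,E,F}; that leaves A.
At row 4, column 3: row 4 has {A,B,C,E}; column 3 has {B,C,E,F}; that leaves D.
At row 4, column 4: row 4 has {A,B,C,D,E}; column 4 has {B,D}; that leaves F.
At row 5, column 6: row 5 has {A,B,D,F}; column 6 has {B,E,F}; that leaves C.
At row 6, column 1: row 6 has {B,E,F}; column 1 has {A,B,C,F}; that leaves D.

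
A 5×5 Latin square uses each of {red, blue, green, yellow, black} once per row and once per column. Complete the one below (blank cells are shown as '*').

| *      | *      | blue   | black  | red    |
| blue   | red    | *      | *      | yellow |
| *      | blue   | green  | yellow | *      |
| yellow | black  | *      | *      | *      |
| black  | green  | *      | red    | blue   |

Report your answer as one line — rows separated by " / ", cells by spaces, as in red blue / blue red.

green yellow blue black red / blue red black green yellow / red blue green yellow black / yellow black red blue green / black green yellow red blue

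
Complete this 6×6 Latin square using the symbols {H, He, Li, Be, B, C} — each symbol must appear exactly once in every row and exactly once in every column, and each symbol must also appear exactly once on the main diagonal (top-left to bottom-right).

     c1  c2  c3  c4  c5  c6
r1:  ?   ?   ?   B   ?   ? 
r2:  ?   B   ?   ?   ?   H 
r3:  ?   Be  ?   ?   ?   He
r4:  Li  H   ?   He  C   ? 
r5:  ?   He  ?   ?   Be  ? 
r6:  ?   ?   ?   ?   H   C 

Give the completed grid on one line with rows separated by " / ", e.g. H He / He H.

H C He B Li Be / Be B C Li He H / C Be Li H B He / Li H Be He C B / B He H C Be Li / He Li B Be H C

row 1 has {B}; column 1 has {Li}; the diagonal has {He,Be,B,C} — only H is left for (r1,c1).
row 3 has {He,Be}; column 3 is empty so far; the diagonal has {H,He,Be,B,C} — only Li is left for (r3,c3).
row 3 has {He,Li,Be}; column 5 has {H,Be,C} — only B is left for (r3,c5).
row 6 has {H,C}; column 2 has {H,He,Be,B} — only Li is left for (r6,c2).
row 6 has {H,Li,C}; column 4 has {He,B} — only Be is left for (r6,c4).
row 1 has {H,B}; column 2 has {H,He,Li,Be,B} — only C is left for (r1,c2).
row 3 has {He,Li,Be,B}; column 1 has {H,Li} — only C is left for (r3,c1).
row 3 has {He,Li,Be,B,C}; column 4 has {He,Be,B} — only H is left for (r3,c4).
row 5 has {He,Be}; column 1 has {H,Li,C} — only B is left for (r5,c1).
row 5 has {He,Be,B}; column 6 has {H,He,C} — only Li is left for (r5,c6).
row 6 has {H,Li,Be,C}; column 1 has {H,Li,B,C} — only He is left for (r6,c1).
row 6 has {H,He,Li,Be,C}; column 3 has {Li} — only B is left for (r6,c3).
row 1 has {H,B,C}; column 6 has {H,He,Li,C} — only Be is left for (r1,c6).
row 2 has {H,B}; column 1 has {H,He,Li,B,C} — only Be is left for (r2,c1).
row 4 has {H,He,Li,C}; column 3 has {Li,B} — only Be is left for (r4,c3).
row 4 has {H,He,Li,Be,C}; column 6 has {H,He,Li,Be,C} — only B is left for (r4,c6).
row 5 has {He,Li,Be,B}; column 4 has {H,He,Be,B} — only C is left for (r5,c4).
row 1 has {H,Be,B,C}; column 3 has {Li,Be,B} — only He is left for (r1,c3).
row 1 has {H,He,Be,B,C}; column 5 has {H,Be,B,C} — only Li is left for (r1,c5).
row 2 has {H,Be,B}; column 3 has {He,Li,Be,B} — only C is left for (r2,c3).
row 2 has {H,Be,B,C}; column 4 has {H,He,Be,B,C} — only Li is left for (r2,c4).
row 2 has {H,Li,Be,B,C}; column 5 has {H,Li,Be,B,C} — only He is left for (r2,c5).
row 5 has {He,Li,Be,B,C}; column 3 has {He,Li,Be,B,C} — only H is left for (r5,c3).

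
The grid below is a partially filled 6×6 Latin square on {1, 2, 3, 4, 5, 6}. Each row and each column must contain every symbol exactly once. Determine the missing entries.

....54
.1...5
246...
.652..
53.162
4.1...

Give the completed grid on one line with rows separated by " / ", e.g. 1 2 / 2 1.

1 2 3 6 5 4 / 6 1 2 4 3 5 / 2 4 6 5 1 3 / 3 6 5 2 4 1 / 5 3 4 1 6 2 / 4 5 1 3 2 6

(r1,c2) = 2
(r1,c3) = 3
(r1,c4) = 6
(r5,c3) = 4
(r6,c2) = 5
(r6,c4) = 3
(r6,c5) = 2
(r6,c6) = 6
(r1,c1) = 1
(r2,c3) = 2
(r2,c4) = 4
(r2,c5) = 3
(r3,c4) = 5
(r3,c5) = 1
(r3,c6) = 3
(r4,c1) = 3
(r4,c5) = 4
(r4,c6) = 1
(r2,c1) = 6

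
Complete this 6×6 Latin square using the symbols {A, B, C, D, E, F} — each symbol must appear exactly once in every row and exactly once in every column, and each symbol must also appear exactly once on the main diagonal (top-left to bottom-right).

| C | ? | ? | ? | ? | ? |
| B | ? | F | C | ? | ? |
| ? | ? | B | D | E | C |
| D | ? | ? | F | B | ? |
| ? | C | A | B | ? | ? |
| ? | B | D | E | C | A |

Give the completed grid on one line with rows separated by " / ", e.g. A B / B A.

Cell (r1,c3): row 1 has {C}; column 3 has {A,B,D,F} → E.
Cell (r1,c4): row 1 has {C,E}; column 4 has {B,C,D,E,F} → A.
Cell (r4,c3): row 4 has {B,D,F}; column 3 has {A,B,D,E,F} → C.
Cell (r4,c6): row 4 has {B,C,D,F}; column 6 has {A,C} → E.
Cell (r5,c5): row 5 has {A,B,C}; column 5 has {B,C,E}; the diagonal has {A,B,C,F} → D.
Cell (r5,c6): row 5 has {A,B,C,D}; column 6 has {A,C,E} → F.
Cell (r6,c1): row 6 has {A,B,C,D,E}; column 1 has {B,C,D} → F.
Cell (r1,c5): row 1 has {A,C,E}; column 5 has {B,C,D,E} → F.
Cell (r2,c2): row 2 has {B,C,F}; column 2 has {B,C}; the diagonal has {A,B,C,D,F} → E.
Cell (r2,c5): row 2 has {B,C,E,F}; column 5 has {B,C,D,E,F} → A.
Cell (r2,c6): row 2 has {A,B,C,E,F}; column 6 has {A,C,E,F} → D.
Cell (r3,c1): row 3 has {B,C,D,E}; column 1 has {B,C,D,F} → A.
Cell (r3,c2): row 3 has {A,B,C,D,E}; column 2 has {B,C,E} → F.
Cell (r4,c2): row 4 has {B,C,D,E,F}; column 2 has {B,C,E,F} → A.
Cell (r5,c1): row 5 has {A,B,C,D,F}; column 1 has {A,B,C,D,F} → E.
Cell (r1,c2): row 1 has {A,C,E,F}; column 2 has {A,B,C,E,F} → D.
Cell (r1,c6): row 1 has {A,C,D,E,F}; column 6 has {A,C,D,E,F} → B.

C D E A F B / B E F C A D / A F B D E C / D A C F B E / E C A B D F / F B D E C A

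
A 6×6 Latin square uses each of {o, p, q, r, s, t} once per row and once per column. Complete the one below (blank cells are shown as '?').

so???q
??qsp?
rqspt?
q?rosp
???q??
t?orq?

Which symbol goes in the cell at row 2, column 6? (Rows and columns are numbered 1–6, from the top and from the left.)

t

(r1,c4) = t
(r1,c5) = r
(r2,c1) = o
(r3,c6) = o
(r4,c2) = t
(r5,c1) = p
(r5,c3) = t
(r5,c5) = o
(r6,c6) = s
(r1,c3) = p
(r2,c2) = r
(r2,c6) = t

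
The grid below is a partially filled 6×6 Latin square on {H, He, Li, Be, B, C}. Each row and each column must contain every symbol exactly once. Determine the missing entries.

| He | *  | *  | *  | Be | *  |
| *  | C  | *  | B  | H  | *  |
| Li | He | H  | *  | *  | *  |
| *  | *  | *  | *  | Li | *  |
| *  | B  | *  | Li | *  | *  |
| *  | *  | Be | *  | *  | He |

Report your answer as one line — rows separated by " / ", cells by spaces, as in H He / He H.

He H Li C Be B / Be C He B H Li / Li He H Be B C / C Be B He Li H / H B C Li He Be / B Li Be H C He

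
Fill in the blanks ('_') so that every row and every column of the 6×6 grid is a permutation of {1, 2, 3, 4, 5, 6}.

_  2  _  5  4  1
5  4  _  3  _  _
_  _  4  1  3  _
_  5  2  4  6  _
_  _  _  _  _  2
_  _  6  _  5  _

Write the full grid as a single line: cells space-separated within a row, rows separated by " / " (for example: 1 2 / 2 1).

Cell (r1,c3): row 1 has {1,2,4,5}; column 3 has {2,4,6} → 3.
Cell (r2,c3): row 2 has {3,4,5}; column 3 has {2,3,4,6} → 1.
Cell (r2,c5): row 2 has {1,3,4,5}; column 5 has {3,4,5,6} → 2.
Cell (r2,c6): row 2 has {1,2,3,4,5}; column 6 has {1,2} → 6.
Cell (r3,c2): row 3 has {1,3,4}; column 2 has {2,4,5} → 6.
Cell (r3,c6): row 3 has {1,3,4,6}; column 6 has {1,2,6} → 5.
Cell (r4,c6): row 4 has {2,4,5,6}; column 6 has {1,2,5,6} → 3.
Cell (r5,c3): row 5 has {2}; column 3 has {1,2,3,4,6} → 5.
Cell (r5,c4): row 5 has {2,5}; column 4 has {1,3,4,5} → 6.
Cell (r5,c5): row 5 has {2,5,6}; column 5 has {2,3,4,5,6} → 1.
Cell (r6,c4): row 6 has {5,6}; column 4 has {1,3,4,5,6} → 2.
Cell (r6,c6): row 6 has {2,5,6}; column 6 has {1,2,3,5,6} → 4.
Cell (r1,c1): row 1 has {1,2,3,4,5}; column 1 has {5} → 6.
Cell (r3,c1): row 3 has {1,3,4,5,6}; column 1 has {5,6} → 2.
Cell (r4,c1): row 4 has {2,3,4,5,6}; column 1 has {2,5,6} → 1.
Cell (r5,c2): row 5 has {1,2,5,6}; column 2 has {2,4,5,6} → 3.
Cell (r6,c1): row 6 has {2,4,5,6}; column 1 has {1,2,5,6} → 3.
Cell (r6,c2): row 6 has {2,3,4,5,6}; column 2 has {2,3,4,5,6} → 1.
Cell (r5,c1): row 5 has {1,2,3,5,6}; column 1 has {1,2,3,5,6} → 4.

6 2 3 5 4 1 / 5 4 1 3 2 6 / 2 6 4 1 3 5 / 1 5 2 4 6 3 / 4 3 5 6 1 2 / 3 1 6 2 5 4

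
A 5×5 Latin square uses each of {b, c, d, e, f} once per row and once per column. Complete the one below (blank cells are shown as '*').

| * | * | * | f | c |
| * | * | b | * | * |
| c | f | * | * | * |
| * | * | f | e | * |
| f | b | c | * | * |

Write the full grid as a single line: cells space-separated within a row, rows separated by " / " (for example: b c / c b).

b e d f c / e d b c f / c f e b d / d c f e b / f b c d e

row 5 has {b,c,f}; column 4 has {e,f} — only d is left for (r5,c4).
row 5 has {b,c,d,f}; column 5 has {c} — only e is left for (r5,c5).
row 2 has {b}; column 4 has {d,e,f} — only c is left for (r2,c4).
row 3 has {c,f}; column 4 has {c,d,e,f} — only b is left for (r3,c4).
row 3 has {b,c,f}; column 5 has {c,e} — only d is left for (r3,c5).
row 4 has {e,f}; column 5 has {c,d,e} — only b is left for (r4,c5).
row 2 has {b,c}; column 5 has {b,c,d,e} — only f is left for (r2,c5).
row 3 has {b,c,d,f}; column 3 has {b,c,f} — only e is left for (r3,c3).
row 4 has {b,e,f}; column 1 has {c,f} — only d is left for (r4,c1).
row 4 has {b,d,e,f}; column 2 has {b,f} — only c is left for (r4,c2).
row 1 has {c,f}; column 3 has {b,c,e,f} — only d is left for (r1,c3).
row 2 has {b,c,f}; column 1 has {c,d,f} — only e is left for (r2,c1).
row 2 has {b,c,e,f}; column 2 has {b,c,f} — only d is left for (r2,c2).
row 1 has {c,d,f}; column 1 has {c,d,e,f} — only b is left for (r1,c1).
row 1 has {b,c,d,f}; column 2 has {b,c,d,f} — only e is left for (r1,c2).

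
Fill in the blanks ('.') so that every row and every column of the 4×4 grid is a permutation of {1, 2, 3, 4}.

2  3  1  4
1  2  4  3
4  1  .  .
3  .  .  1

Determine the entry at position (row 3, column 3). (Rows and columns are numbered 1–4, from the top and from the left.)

3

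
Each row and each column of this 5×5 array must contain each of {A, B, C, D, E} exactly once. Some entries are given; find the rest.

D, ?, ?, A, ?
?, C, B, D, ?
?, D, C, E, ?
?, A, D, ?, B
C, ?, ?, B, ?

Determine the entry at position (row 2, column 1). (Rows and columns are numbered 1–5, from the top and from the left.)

(r1,c3) = E
(r1,c5) = C
(r3,c5) = A
(r4,c1) = E
(r4,c4) = C
(r5,c2) = E
(r5,c3) = A
(r5,c5) = D
(r1,c2) = B
(r2,c1) = A

A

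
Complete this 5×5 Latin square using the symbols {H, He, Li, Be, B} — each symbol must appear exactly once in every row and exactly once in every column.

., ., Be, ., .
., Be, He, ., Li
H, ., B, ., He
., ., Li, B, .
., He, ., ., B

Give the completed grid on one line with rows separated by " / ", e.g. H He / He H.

Li B Be He H / B Be He H Li / H Li B Be He / He H Li B Be / Be He H Li B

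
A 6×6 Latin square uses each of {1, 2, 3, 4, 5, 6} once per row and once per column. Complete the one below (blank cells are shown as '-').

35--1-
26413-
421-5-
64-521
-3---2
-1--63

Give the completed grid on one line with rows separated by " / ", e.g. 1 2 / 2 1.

3 5 6 2 1 4 / 2 6 4 1 3 5 / 4 2 1 3 5 6 / 6 4 3 5 2 1 / 1 3 5 6 4 2 / 5 1 2 4 6 3

Cell (r2,c6): row 2 has {1,2,3,4,6}; column 6 has {1,2,3} → 5.
Cell (r3,c6): row 3 has {1,2,4,5}; column 6 has {1,2,3,5} → 6.
Cell (r4,c3): row 4 has {1,2,4,5,6}; column 3 has {1,4} → 3.
Cell (r5,c5): row 5 has {2,3}; column 5 has {1,2,3,5,6} → 4.
Cell (r6,c1): row 6 has {1,3,6}; column 1 has {2,3,4,6} → 5.
Cell (r6,c3): row 6 has {1,3,5,6}; column 3 has {1,3,4} → 2.
Cell (r6,c4): row 6 has {1,2,3,5,6}; column 4 has {1,5} → 4.
Cell (r1,c3): row 1 has {1,3,5}; column 3 has {1,2,3,4} → 6.
Cell (r1,c4): row 1 has {1,3,5,6}; column 4 has {1,4,5} → 2.
Cell (r1,c6): row 1 has {1,2,3,5,6}; column 6 has {1,2,3,5,6} → 4.
Cell (r3,c4): row 3 has {1,2,4,5,6}; column 4 has {1,2,4,5} → 3.
Cell (r5,c1): row 5 has {2,3,4}; column 1 has {2,3,4,5,6} → 1.
Cell (r5,c3): row 5 has {1,2,3,4}; column 3 has {1,2,3,4,6} → 5.
Cell (r5,c4): row 5 has {1,2,3,4,5}; column 4 has {1,2,3,4,5} → 6.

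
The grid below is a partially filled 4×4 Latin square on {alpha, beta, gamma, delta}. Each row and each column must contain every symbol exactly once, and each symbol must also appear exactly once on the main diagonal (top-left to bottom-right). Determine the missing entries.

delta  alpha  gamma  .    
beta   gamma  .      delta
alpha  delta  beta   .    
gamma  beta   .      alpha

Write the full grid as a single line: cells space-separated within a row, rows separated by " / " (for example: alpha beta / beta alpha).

delta alpha gamma beta / beta gamma alpha delta / alpha delta beta gamma / gamma beta delta alpha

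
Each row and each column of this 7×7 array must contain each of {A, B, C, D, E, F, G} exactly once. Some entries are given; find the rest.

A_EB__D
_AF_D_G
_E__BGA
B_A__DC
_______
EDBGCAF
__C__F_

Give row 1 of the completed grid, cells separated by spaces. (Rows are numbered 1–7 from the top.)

(r1,c6) = C
(r2,c1) = C
(r2,c4) = E
(r2,c6) = B
(r3,c3) = D
(r4,c4) = F
(r5,c3) = G
(r5,c6) = E
(r5,c7) = B
(r7,c7) = E
(r3,c1) = F
(r3,c4) = C
(r4,c2) = G
(r4,c5) = E
(r5,c1) = D
(r5,c4) = A
(r5,c5) = F
(r7,c1) = G
(r7,c2) = B
(r7,c4) = D
(r7,c5) = A
(r1,c2) = F
(r1,c5) = G

A F E B G C D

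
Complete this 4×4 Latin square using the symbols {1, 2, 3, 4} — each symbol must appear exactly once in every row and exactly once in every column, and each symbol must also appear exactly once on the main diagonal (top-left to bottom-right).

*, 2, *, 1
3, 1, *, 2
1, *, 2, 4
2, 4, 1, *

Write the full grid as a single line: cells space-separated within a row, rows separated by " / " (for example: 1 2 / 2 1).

At row 1, column 1: row 1 has {1,2}; column 1 has {1,2,3}; the diagonal has {1,2}; that leaves 4.
At row 1, column 3: row 1 has {1,2,4}; column 3 has {1,2}; that leaves 3.
At row 2, column 3: row 2 has {1,2,3}; column 3 has {1,2,3}; that leaves 4.
At row 3, column 2: row 3 has {1,2,4}; column 2 has {1,2,4}; that leaves 3.
At row 4, column 4: row 4 has {1,2,4}; column 4 has {1,2,4}; the diagonal has {1,2,4}; that leaves 3.

4 2 3 1 / 3 1 4 2 / 1 3 2 4 / 2 4 1 3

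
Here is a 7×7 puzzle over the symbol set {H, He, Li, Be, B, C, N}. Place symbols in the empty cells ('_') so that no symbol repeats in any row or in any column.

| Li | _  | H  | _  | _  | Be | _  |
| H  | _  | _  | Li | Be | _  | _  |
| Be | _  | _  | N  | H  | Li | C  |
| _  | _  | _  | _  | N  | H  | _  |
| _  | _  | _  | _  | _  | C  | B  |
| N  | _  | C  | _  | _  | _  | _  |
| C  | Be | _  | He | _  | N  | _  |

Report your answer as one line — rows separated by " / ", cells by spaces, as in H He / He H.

row 5 has {B,C}; column 1 has {H,Li,Be,C,N} — only He is left for (r5,c1).
row 5 has {He,B,C}; column 5 has {H,Be,N} — only Li is left for (r5,c5).
row 7 has {He,Be,C,N}; column 5 has {H,Li,Be,N} — only B is left for (r7,c5).
row 4 has {H,N}; column 1 has {H,He,Li,Be,C,N} — only B is left for (r4,c1).
row 6 has {C,N}; column 5 has {H,Li,Be,B,N} — only He is left for (r6,c5).
row 6 has {He,C,N}; column 6 has {H,Li,Be,C,N} — only B is left for (r6,c6).
row 7 has {He,Be,B,C,N}; column 3 has {H,C} — only Li is left for (r7,c3).
row 7 has {He,Li,Be,B,C,N}; column 7 has {B,C} — only H is left for (r7,c7).
row 1 has {H,Li,Be}; column 5 has {H,He,Li,Be,B,N} — only C is left for (r1,c5).
row 2 has {H,Li,Be}; column 6 has {H,Li,Be,B,C,N} — only He is left for (r2,c6).
row 2 has {H,He,Li,Be}; column 7 has {H,B,C} — only N is left for (r2,c7).
row 1 has {H,Li,Be,C}; column 4 has {He,Li,N} — only B is left for (r1,c4).
row 1 has {H,Li,Be,B,C}; column 7 has {H,B,C,N} — only He is left for (r1,c7).
row 2 has {H,He,Li,Be,N}; column 3 has {H,Li,C} — only B is left for (r2,c3).
row 3 has {H,Li,Be,C,N}; column 3 has {H,Li,B,C} — only He is left for (r3,c3).
row 4 has {H,B,N}; column 3 has {H,He,Li,B,C} — only Be is left for (r4,c3).
row 4 has {H,Be,B,N}; column 4 has {He,Li,B,N} — only C is left for (r4,c4).
row 4 has {H,Be,B,C,N}; column 7 has {H,He,B,C,N} — only Li is left for (r4,c7).
row 5 has {He,Li,B,C}; column 3 has {H,He,Li,Be,B,C} — only N is left for (r5,c3).
row 6 has {He,B,C,N}; column 7 has {H,He,Li,B,C,N} — only Be is left for (r6,c7).
row 1 has {H,He,Li,Be,B,C}; column 2 has {Be} — only N is left for (r1,c2).
row 2 has {H,He,Li,Be,B,N}; column 2 has {Be,N} — only C is left for (r2,c2).
row 3 has {H,He,Li,Be,C,N}; column 2 has {Be,C,N} — only B is left for (r3,c2).
row 4 has {H,Li,Be,B,C,N}; column 2 has {Be,B,C,N} — only He is left for (r4,c2).
row 5 has {He,Li,B,C,N}; column 2 has {He,Be,B,C,N} — only H is left for (r5,c2).
row 5 has {H,He,Li,B,C,N}; column 4 has {He,Li,B,C,N} — only Be is left for (r5,c4).
row 6 has {He,Be,B,C,N}; column 2 has {H,He,Be,B,C,N} — only Li is left for (r6,c2).
row 6 has {He,Li,Be,B,C,N}; column 4 has {He,Li,Be,B,C,N} — only H is left for (r6,c4).

Li N H B C Be He / H C B Li Be He N / Be B He N H Li C / B He Be C N H Li / He H N Be Li C B / N Li C H He B Be / C Be Li He B N H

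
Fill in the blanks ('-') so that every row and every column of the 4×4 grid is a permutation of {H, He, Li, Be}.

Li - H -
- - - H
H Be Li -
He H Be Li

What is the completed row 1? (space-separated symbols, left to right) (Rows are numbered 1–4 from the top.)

Li He H Be

(r1,c2) = He
(r1,c4) = Be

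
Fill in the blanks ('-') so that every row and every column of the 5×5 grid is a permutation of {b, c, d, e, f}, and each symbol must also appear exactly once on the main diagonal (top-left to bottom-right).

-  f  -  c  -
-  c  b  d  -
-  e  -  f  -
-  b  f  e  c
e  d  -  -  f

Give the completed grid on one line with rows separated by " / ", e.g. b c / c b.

b f e c d / f c b d e / c e d f b / d b f e c / e d c b f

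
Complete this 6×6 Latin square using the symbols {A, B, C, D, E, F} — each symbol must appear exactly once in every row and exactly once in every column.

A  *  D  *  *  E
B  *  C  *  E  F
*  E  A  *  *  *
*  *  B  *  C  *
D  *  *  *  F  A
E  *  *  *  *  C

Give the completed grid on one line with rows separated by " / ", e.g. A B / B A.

(r1,c5) = B
(r3,c5) = D
(r3,c6) = B
(r4,c1) = F
(r4,c6) = D
(r5,c3) = E
(r6,c3) = F
(r6,c5) = A
(r3,c1) = C
(r3,c4) = F
(r4,c2) = A
(r4,c4) = E
(r1,c4) = C
(r2,c2) = D
(r2,c4) = A
(r5,c4) = B
(r6,c2) = B
(r6,c4) = D
(r1,c2) = F
(r5,c2) = C

A F D C B E / B D C A E F / C E A F D B / F A B E C D / D C E B F A / E B F D A C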